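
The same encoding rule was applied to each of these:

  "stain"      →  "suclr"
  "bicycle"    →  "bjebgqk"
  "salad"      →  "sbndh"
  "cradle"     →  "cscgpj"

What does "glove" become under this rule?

In stain: s→s is +0, t→u is +1, a→c is +2, i→l is +3 — the shift increases by 1 each position. The shift increases by 1 at each position, starting from +0: 0, 1, 2, ….
Applying it to glove: g+0=g, l+1=m, o+2=q, v+3=y, e+4=i.

gmqyi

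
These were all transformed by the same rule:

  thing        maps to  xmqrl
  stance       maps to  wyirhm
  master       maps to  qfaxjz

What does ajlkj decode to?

wedge

Shifts by position in thing: pos 0: t→x (+4), pos 1: h→m (+5), pos 2: i→q (+8), pos 3: n→r (+4), pos 4: g→l (+5) — repeating every 3. The shifts repeat in a cycle of length 3: positions 0,1,… shift by +4, +5, +8, then the pattern repeats.
Undoing it on ajlkj: a−4=w, j−5=e, l−8=d, k−4=g, j−5=e.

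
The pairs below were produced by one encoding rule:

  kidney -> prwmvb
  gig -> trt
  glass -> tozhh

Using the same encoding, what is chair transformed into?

xszri

Each pair mirrors across the alphabet (k↔p, i↔r, d↔w): positions sum to 25. Letters are reflected about the middle of the alphabet (position → 25−position): Atbash.
Applying it to chair: c↔x, h↔s, a↔z, i↔r, r↔i.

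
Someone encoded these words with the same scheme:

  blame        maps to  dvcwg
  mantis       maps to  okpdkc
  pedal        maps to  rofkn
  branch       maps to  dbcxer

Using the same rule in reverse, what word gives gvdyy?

elbow

Shifts by position in blame: pos 0: b→d (+2), pos 1: l→v (+10), pos 2: a→c (+2), pos 3: m→w (+10) — repeating every 2. The shifts repeat in a cycle of length 2: positions 0,1,… shift by +2, +10, then the pattern repeats.
Undoing it on gvdyy: g−2=e, v−10=l, d−2=b, y−10=o, y−2=w.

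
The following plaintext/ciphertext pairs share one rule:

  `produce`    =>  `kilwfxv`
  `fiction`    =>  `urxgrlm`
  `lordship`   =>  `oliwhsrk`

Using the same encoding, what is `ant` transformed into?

Each pair mirrors across the alphabet (p↔k, r↔i, o↔l): positions sum to 25. This is the alphabet-reversal cipher (Atbash): a becomes z, b becomes y, etc.
On ant: a↔z, n↔m, t↔g.

zmg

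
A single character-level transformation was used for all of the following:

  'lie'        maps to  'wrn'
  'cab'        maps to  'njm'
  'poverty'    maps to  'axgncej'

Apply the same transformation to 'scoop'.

dnxxa

The shift depends on letter class: consonant l→w is +11, but vowel i→r is +9. Vowels shift forward by 9 and consonants shift forward by 11.
On scoop: s(cons)+11=d, c(cons)+11=n, o(vowel)+9=x, o(vowel)+9=x, p(cons)+11=a.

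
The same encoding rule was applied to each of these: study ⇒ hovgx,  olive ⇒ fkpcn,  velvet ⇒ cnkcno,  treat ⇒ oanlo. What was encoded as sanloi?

breath

Treating letters as 0–25, the rule is x ↦ 7x + 11 (mod 26).
Undoing it on sanloi: s(18)→15·(18−11)≡1=b; a(0)→15·(0−11)≡17=r; n(13)→15·(13−11)≡4=e; l(11)→15·(11−11)≡0=a; o(14)→15·(14−11)≡19=t; i(8)→15·(8−11)≡7=h (all mod 26).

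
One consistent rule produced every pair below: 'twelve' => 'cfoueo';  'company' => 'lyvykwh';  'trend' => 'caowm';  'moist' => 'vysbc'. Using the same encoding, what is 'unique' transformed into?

ewszeo

The shift depends on letter class: consonant t→c is +9, but vowel e→o is +10. The rule splits by letter class: vowels +10, consonants +9.
For unique: u(vowel)+10=e, n(cons)+9=w, i(vowel)+10=s, q(cons)+9=z, u(vowel)+10=e, e(vowel)+10=o.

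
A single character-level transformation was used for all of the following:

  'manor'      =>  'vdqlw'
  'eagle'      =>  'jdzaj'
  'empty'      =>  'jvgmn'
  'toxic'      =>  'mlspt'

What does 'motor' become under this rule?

This is an affine cipher: with a=0,…,z=25, each position x becomes (21x+3) mod 26.
For motor: m(12)→21·12+3≡21=v; o(14)→21·14+3≡11=l; t(19)→21·19+3≡12=m; o(14)→21·14+3≡11=l; r(17)→21·17+3≡22=w (all mod 26).

vlmlw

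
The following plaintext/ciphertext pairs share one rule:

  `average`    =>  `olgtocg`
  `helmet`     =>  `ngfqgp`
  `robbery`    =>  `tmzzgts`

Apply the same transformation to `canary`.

a(0)→o(14) and v(21)→l(11) fit y≡11x+14 (mod 26); the inverse of 11 mod 26 is 19. This is an affine cipher: with a=0,…,z=25, each position x becomes (11x+14) mod 26.
Applying it to canary: c(2)→11·2+14≡10=k; a(0)→11·0+14≡14=o; n(13)→11·13+14≡1=b; a(0)→11·0+14≡14=o; r(17)→11·17+14≡19=t; y(24)→11·24+14≡18=s (all mod 26).

kobots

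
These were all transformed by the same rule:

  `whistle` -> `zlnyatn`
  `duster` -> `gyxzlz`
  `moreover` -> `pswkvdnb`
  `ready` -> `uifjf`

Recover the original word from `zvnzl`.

write

Each letter shifts forward by (position + 3), i.e. 3, 4, 5, … — the shift grows by one for each successive letter.
Reversing it on zvnzl: z−3=w, v−4=r, n−5=i, z−6=t, l−7=e.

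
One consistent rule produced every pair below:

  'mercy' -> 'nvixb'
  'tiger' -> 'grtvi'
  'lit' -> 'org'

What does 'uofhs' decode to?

flush

Each pair mirrors across the alphabet (m↔n, e↔v, r↔i): positions sum to 25. Letters are reflected about the middle of the alphabet (position → 25−position): Atbash.
Undoing it on uofhs: u↔f, o↔l, f↔u, h↔s, s↔h.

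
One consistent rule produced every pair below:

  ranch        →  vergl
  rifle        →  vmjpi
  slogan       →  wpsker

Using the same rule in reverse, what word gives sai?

owe

Compare letters: r→v is +4, a→e is +4, n→r is +4 — a constant shift. This is a Caesar cipher with shift 4.
Decoding sai: s−4=o, a−4=w, i−4=e.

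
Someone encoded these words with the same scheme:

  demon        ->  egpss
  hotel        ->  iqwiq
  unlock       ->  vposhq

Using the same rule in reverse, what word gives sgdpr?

realm

In demon: d→e is +1, e→g is +2, m→p is +3, o→s is +4 — the shift increases by 1 each position. The shift increases by 1 at each position, starting from +1: 1, 2, 3, ….
Reversing it on sgdpr: s−1=r, g−2=e, d−3=a, p−4=l, r−5=m.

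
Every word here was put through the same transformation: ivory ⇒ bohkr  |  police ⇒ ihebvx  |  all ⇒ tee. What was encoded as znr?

Every letter moves 19 places later in the alphabet, wrapping around z→a.
Decoding znr: z−19=g, n−19=u, r−19=y.

guy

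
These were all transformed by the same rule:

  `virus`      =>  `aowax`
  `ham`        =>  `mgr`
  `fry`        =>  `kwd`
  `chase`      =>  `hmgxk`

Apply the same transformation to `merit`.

rkwoy

Vowels shift forward by 6 and consonants shift forward by 5.
Applying it to merit: m(cons)+5=r, e(vowel)+6=k, r(cons)+5=w, i(vowel)+6=o, t(cons)+5=y.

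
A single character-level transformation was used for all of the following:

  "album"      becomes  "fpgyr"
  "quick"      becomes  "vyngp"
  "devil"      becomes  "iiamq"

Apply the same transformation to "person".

Shifts by position in album: pos 0: a→f (+5), pos 1: l→p (+4), pos 2: b→g (+5), pos 3: u→y (+4) — repeating every 2. The shifts repeat in a cycle of length 2: positions 0,1,… shift by +5, +4, then the pattern repeats.
Applying it to person: p+5=u, e+4=i, r+5=w, s+4=w, o+5=t, n+4=r.

uiwwtr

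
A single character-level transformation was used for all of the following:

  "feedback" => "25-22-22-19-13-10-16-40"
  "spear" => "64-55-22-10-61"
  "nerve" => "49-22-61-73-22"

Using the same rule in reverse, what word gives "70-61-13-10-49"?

With a=1..z=26, the number is 3·pos + 7.
Undoing it on 70-61-13-10-49: 70→(70−7)÷3=21=u, 61→(61−7)÷3=18=r, 13→(13−7)÷3=2=b, 10→(10−7)÷3=1=a, 49→(49−7)÷3=14=n.

urban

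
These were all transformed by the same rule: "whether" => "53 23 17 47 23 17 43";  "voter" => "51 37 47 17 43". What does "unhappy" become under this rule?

49 35 23 9 39 39 57

w(#23)→53 and h(#8)→23: differences scale by 2, so n = 2·pos + 7. The formula is n = 2×(alphabet index, a=1) + 7.
On unhappy: u=21→49, n=14→35, h=8→23, a=1→9, p=16→39, p=16→39, y=25→57.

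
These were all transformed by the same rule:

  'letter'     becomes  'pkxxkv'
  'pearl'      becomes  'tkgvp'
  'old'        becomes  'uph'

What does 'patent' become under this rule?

The shift depends on letter class: consonant l→p is +4, but vowel e→k is +6. Two shifts are in play — +6 for a/e/i/o/u, +4 for every other letter.
Applying it to patent: p(cons)+4=t, a(vowel)+6=g, t(cons)+4=x, e(vowel)+6=k, n(cons)+4=r, t(cons)+4=x.

tgxkrx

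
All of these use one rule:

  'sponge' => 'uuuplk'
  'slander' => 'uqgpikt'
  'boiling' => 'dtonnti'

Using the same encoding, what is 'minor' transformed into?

ontqw

Shifts by position in sponge: pos 0: s→u (+2), pos 1: p→u (+5), pos 2: o→u (+6), pos 3: n→p (+2), pos 4: g→l (+5), pos 5: e→k (+6) — repeating every 3. It's a Vigenère-style cipher with numeric key [2,5,6]: position i shifts by key[i mod 3].
On minor: m+2=o, i+5=n, n+6=t, o+2=q, r+5=w.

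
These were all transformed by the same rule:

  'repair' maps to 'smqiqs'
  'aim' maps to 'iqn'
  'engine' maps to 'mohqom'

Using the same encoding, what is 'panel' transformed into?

qiomm

The shift depends on letter class: consonant r→s is +1, but vowel e→m is +8. Two shifts are in play — +8 for a/e/i/o/u, +1 for every other letter.
Applying it to panel: p(cons)+1=q, a(vowel)+8=i, n(cons)+1=o, e(vowel)+8=m, l(cons)+1=m.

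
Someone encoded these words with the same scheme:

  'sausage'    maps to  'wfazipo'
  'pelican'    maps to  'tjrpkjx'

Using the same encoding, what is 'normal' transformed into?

rtxtiu

In sausage: s→w is +4, a→f is +5, u→a is +6, s→z is +7 — the shift increases by 1 each position. The shift increases by 1 at each position, starting from +4: 4, 5, 6, ….
On normal: n+4=r, o+5=t, r+6=x, m+7=t, a+8=i, l+9=u.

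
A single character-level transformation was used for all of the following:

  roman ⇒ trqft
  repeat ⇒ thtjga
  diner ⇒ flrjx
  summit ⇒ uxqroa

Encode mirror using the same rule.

The shift increases by 1 at each position, starting from +2: 2, 3, 4, ….
Applying it to mirror: m+2=o, i+3=l, r+4=v, r+5=w, o+6=u, r+7=y.

olvwuy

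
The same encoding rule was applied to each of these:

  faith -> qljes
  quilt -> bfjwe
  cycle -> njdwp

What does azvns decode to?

Shifts by position in faith: pos 0: f→q (+11), pos 1: a→l (+11), pos 2: i→j (+1), pos 3: t→e (+11), pos 4: h→s (+11) — repeating every 3. It's a Vigenère-style cipher with numeric key [11,11,1]: position i shifts by key[i mod 3].
Decoding azvns: a−11=p, z−11=o, v−1=u, n−11=c, s−11=h.

pouch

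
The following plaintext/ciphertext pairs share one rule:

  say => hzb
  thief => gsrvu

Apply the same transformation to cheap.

Letters are reflected about the middle of the alphabet (position → 25−position): Atbash.
On cheap: c↔x, h↔s, e↔v, a↔z, p↔k.

xsvzk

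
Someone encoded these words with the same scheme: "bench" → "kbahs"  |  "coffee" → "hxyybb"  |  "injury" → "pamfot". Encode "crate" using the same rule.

honib

b(1)→k(10) and e(4)→b(1) fit y≡23x+13 (mod 26); the inverse of 23 mod 26 is 17. Treating letters as 0–25, the rule is x ↦ 23x + 13 (mod 26).
Applying it to crate: c(2)→23·2+13≡7=h; r(17)→23·17+13≡14=o; a(0)→23·0+13≡13=n; t(19)→23·19+13≡8=i; e(4)→23·4+13≡1=b (all mod 26).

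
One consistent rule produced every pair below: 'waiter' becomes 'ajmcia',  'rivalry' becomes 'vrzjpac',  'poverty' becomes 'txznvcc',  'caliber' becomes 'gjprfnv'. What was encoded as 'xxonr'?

Shifts by position in waiter: pos 0: w→a (+4), pos 1: a→j (+9), pos 2: i→m (+4), pos 3: t→c (+9) — repeating every 2. A repeating key of period 2 is used — shifts +4, +9 over and over.
Undoing it on xxonr: x−4=t, x−9=o, o−4=k, n−9=e, r−4=n.

token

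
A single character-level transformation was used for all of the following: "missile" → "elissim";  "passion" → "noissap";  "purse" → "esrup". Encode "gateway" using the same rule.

yawetag

The output letters match the input read backwards: missile reversed is elissim. It's just the letters in reverse order.
Applying it to gateway: reverse → yawetag.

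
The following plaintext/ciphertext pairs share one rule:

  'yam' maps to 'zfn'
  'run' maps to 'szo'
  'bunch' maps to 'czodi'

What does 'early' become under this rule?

Two shifts are in play — +5 for a/e/i/o/u, +1 for every other letter.
For early: e(vowel)+5=j, a(vowel)+5=f, r(cons)+1=s, l(cons)+1=m, y(cons)+1=z.

jfsmz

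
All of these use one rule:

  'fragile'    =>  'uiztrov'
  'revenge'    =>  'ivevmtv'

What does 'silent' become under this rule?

Each pair mirrors across the alphabet (f↔u, r↔i, a↔z): positions sum to 25. This is the alphabet-reversal cipher (Atbash): a becomes z, b becomes y, etc.
On silent: s↔h, i↔r, l↔o, e↔v, n↔m, t↔g.

hrovmg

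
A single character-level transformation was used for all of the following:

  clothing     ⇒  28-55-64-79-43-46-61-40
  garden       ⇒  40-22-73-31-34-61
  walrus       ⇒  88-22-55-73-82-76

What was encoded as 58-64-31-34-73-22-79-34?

c(#3)→28 and l(#12)→55: differences scale by 3, so n = 3·pos + 19. The formula is n = 3×(alphabet index, a=1) + 19.
Undoing it on 58-64-31-34-73-22-79-34: 58→(58−19)÷3=13=m, 64→(64−19)÷3=15=o, 31→(31−19)÷3=4=d, 34→(34−19)÷3=5=e, 73→(73−19)÷3=18=r, 22→(22−19)÷3=1=a, 79→(79−19)÷3=20=t, 34→(34−19)÷3=5=e.

moderate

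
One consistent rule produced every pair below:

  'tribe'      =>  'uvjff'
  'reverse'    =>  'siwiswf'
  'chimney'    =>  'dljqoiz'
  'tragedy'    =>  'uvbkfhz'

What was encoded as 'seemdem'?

Shifts by position in tribe: pos 0: t→u (+1), pos 1: r→v (+4), pos 2: i→j (+1), pos 3: b→f (+4) — repeating every 2. The shifts repeat in a cycle of length 2: positions 0,1,… shift by +1, +4, then the pattern repeats.
Reversing it on seemdem: s−1=r, e−4=a, e−1=d, m−4=i, d−1=c, e−4=a, m−1=l.

radical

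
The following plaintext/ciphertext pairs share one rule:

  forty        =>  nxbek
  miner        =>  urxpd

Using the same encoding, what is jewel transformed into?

rngpx

In forty: f→n is +8, o→x is +9, r→b is +10, t→e is +11 — the shift increases by 1 each position. Letter i (0-indexed) is shifted by i+8, so successive shifts are 8, 9, 10, ….
On jewel: j+8=r, e+9=n, w+10=g, e+11=p, l+12=x.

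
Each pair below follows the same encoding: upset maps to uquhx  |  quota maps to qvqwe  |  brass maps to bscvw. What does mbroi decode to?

maple

The shift increases by 1 at each position, starting from +0: 0, 1, 2, ….
Reversing it on mbroi: m−0=m, b−1=a, r−2=p, o−3=l, i−4=e.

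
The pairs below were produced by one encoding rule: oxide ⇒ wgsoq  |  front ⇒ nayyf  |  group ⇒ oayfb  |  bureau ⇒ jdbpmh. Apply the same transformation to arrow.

iabzi

In oxide: o→w is +8, x→g is +9, i→s is +10, d→o is +11 — the shift increases by 1 each position. Letter i (0-indexed) is shifted by i+8, so successive shifts are 8, 9, 10, ….
On arrow: a+8=i, r+9=a, r+10=b, o+11=z, w+12=i.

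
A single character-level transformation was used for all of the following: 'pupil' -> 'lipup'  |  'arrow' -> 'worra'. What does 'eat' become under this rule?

tae

The output letters match the input read backwards: pupil reversed is lipup. The word is simply reversed.
Applying it to eat: reverse → tae.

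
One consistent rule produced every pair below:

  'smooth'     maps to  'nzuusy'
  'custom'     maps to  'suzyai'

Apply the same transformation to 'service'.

kiobxky

The output letters match the input read backwards, each shifted +6: smooth reversed is htooms. Two steps: reverse the string, then apply a Caesar shift of +6.
On service: reverse → ecivres; then shift: e+6=k, c+6=i, i+6=o, v+6=b, r+6=x, e+6=k, s+6=y.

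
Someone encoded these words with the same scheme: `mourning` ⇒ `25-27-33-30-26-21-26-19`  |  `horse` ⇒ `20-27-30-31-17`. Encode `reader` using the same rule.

m is letter #13 and maps to 25: an offset of 12. The number is (letter's place in the alphabet, a=1) + 12.
On reader: r=18→30, e=5→17, a=1→13, d=4→16, e=5→17, r=18→30.

30-17-13-16-17-30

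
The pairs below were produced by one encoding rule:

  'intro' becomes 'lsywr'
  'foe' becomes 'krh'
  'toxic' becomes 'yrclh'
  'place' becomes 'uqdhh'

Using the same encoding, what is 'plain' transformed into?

The rule splits by letter class: vowels +3, consonants +5.
On plain: p(cons)+5=u, l(cons)+5=q, a(vowel)+3=d, i(vowel)+3=l, n(cons)+5=s.

uqdls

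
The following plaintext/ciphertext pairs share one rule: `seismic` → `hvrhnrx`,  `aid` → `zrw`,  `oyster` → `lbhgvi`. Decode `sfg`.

hut

This is the alphabet-reversal cipher (Atbash): a becomes z, b becomes y, etc.
Reversing it on sfg: s↔h, f↔u, g↔t.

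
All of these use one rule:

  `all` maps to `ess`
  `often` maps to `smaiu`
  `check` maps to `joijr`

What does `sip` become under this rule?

zmw

The rule splits by letter class: vowels +4, consonants +7.
On sip: s(cons)+7=z, i(vowel)+4=m, p(cons)+7=w.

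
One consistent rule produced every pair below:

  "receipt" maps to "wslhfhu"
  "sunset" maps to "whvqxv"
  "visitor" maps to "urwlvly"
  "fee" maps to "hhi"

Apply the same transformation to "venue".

hxqhy

The output letters match the input read backwards, each shifted +3: receipt reversed is tpiecer. The word is reversed, then every letter is shifted forward by 3.
On venue: reverse → eunev; then shift: e+3=h, u+3=x, n+3=q, e+3=h, v+3=y.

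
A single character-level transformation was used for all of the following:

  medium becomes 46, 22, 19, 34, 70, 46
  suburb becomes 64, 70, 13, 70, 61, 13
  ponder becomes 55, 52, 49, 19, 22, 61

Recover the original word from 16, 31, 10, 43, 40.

m(#13)→46 and e(#5)→22: differences scale by 3, so n = 3·pos + 7. The formula is n = 3×(alphabet index, a=1) + 7.
Undoing it on 16, 31, 10, 43, 40: 16→(16−7)÷3=3=c, 31→(31−7)÷3=8=h, 10→(10−7)÷3=1=a, 43→(43−7)÷3=12=l, 40→(40−7)÷3=11=k.

chalk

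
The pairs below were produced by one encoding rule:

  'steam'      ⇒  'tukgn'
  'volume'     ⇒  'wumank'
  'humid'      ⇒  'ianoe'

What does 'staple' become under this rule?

The shift depends on letter class: consonant s→t is +1, but vowel e→k is +6. The rule splits by letter class: vowels +6, consonants +1.
For staple: s(cons)+1=t, t(cons)+1=u, a(vowel)+6=g, p(cons)+1=q, l(cons)+1=m, e(vowel)+6=k.

tugqmk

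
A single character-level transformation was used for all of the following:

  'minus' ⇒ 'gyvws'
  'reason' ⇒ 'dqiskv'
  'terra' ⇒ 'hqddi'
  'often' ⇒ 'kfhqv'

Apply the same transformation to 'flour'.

m(12)→g(6) and i(8)→y(24) fit y≡15x+8 (mod 26); the inverse of 15 mod 26 is 7. This is an affine cipher: with a=0,…,z=25, each position x becomes (15x+8) mod 26.
Applying it to flour: f(5)→15·5+8≡5=f; l(11)→15·11+8≡17=r; o(14)→15·14+8≡10=k; u(20)→15·20+8≡22=w; r(17)→15·17+8≡3=d (all mod 26).

frkwd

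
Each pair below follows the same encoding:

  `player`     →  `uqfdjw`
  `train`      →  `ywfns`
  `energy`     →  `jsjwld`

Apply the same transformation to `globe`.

lqtgj

This is a Caesar cipher with shift 5.
For globe: g+5=l, l+5=q, o+5=t, b+5=g, e+5=j.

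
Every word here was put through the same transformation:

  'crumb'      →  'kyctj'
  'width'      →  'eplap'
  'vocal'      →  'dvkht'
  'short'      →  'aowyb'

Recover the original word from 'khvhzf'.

Shifts by position in crumb: pos 0: c→k (+8), pos 1: r→y (+7), pos 2: u→c (+8), pos 3: m→t (+7) — repeating every 2. The shifts repeat in a cycle of length 2: positions 0,1,… shift by +8, +7, then the pattern repeats.
Decoding khvhzf: k−8=c, h−7=a, v−8=n, h−7=a, z−8=r, f−7=y.

canary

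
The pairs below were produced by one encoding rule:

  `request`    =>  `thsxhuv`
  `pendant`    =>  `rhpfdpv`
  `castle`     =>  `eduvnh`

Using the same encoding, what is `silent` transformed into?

Two shifts are in play — +3 for a/e/i/o/u, +2 for every other letter.
Applying it to silent: s(cons)+2=u, i(vowel)+3=l, l(cons)+2=n, e(vowel)+3=h, n(cons)+2=p, t(cons)+2=v.

ulnhpv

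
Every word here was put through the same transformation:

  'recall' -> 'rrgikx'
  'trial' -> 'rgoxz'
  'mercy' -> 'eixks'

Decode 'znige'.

The output letters match the input read backwards, each shifted +6: recall reversed is llacer. Read the word backwards and shift each letter +6.
Decoding znige: shift back: z−6=t, n−6=h, i−6=c, g−6=a, e−6=y → thcay; then reverse → yacht.

yacht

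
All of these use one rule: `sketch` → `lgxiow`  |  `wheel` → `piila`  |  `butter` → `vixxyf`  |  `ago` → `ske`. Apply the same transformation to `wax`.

The word is reversed, then every letter is shifted forward by 4.
Applying it to wax: reverse → xaw; then shift: x+4=b, a+4=e, w+4=a.

bea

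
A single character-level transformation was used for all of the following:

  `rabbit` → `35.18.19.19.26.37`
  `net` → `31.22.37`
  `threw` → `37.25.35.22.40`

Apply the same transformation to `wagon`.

40.18.24.32.31

Letters become their 1-based position plus 17 (so a→18, b→19, …).
Applying it to wagon: w=23→40, a=1→18, g=7→24, o=15→32, n=14→31.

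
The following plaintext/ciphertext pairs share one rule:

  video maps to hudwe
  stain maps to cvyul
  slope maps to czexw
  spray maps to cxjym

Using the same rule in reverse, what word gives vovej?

tutor

Treating letters as 0–25, the rule is x ↦ 19x + 24 (mod 26).
Reversing it on vovej: v(21)→11·(21−24)≡19=t; o(14)→11·(14−24)≡20=u; v(21)→11·(21−24)≡19=t; e(4)→11·(4−24)≡14=o; j(9)→11·(9−24)≡17=r (all mod 26).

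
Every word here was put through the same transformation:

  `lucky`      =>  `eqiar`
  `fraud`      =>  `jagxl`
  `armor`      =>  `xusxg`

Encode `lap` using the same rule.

vgr

The word is reversed, then every letter is shifted forward by 6.
For lap: reverse → pal; then shift: p+6=v, a+6=g, l+6=r.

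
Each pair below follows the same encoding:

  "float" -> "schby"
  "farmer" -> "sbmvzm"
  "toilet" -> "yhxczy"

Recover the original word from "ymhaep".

trophy

Each letter's alphabet position (a=0..z=25) is mapped through 19·x+1 mod 26 — an affine cipher.
Decoding ymhaep: y(24)→11·(24−1)≡19=t; m(12)→11·(12−1)≡17=r; h(7)→11·(7−1)≡14=o; a(0)→11·(0−1)≡15=p; e(4)→11·(4−1)≡7=h; p(15)→11·(15−1)≡24=y (all mod 26).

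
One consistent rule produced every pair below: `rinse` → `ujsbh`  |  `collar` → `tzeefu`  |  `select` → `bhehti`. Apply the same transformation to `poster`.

gzbihu

r(17)→u(20) and i(8)→j(9) fit y≡7x+5 (mod 26); the inverse of 7 mod 26 is 15. Treating letters as 0–25, the rule is x ↦ 7x + 5 (mod 26).
On poster: p(15)→7·15+5≡6=g; o(14)→7·14+5≡25=z; s(18)→7·18+5≡1=b; t(19)→7·19+5≡8=i; e(4)→7·4+5≡7=h; r(17)→7·17+5≡20=u (all mod 26).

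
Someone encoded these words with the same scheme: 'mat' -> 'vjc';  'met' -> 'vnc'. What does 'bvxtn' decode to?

smoke

Compare letters: m→v is +9, a→j is +9, t→c is +9 — a constant shift. Every letter moves 9 places later in the alphabet, wrapping around z→a.
Decoding bvxtn: b−9=s, v−9=m, x−9=o, t−9=k, n−9=e.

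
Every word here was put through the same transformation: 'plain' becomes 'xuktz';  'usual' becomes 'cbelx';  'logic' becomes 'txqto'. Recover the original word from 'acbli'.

straw

In plain: p→x is +8, l→u is +9, a→k is +10, i→t is +11 — the shift increases by 1 each position. The shift increases by 1 at each position, starting from +8: 8, 9, 10, ….
Reversing it on acbli: a−8=s, c−9=t, b−10=r, l−11=a, i−12=w.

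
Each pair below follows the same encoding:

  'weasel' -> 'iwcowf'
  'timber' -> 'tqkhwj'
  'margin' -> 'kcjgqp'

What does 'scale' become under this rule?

omcfw

This is an affine cipher: with a=0,…,z=25, each position x becomes (5x+2) mod 26.
Applying it to scale: s(18)→5·18+2≡14=o; c(2)→5·2+2≡12=m; a(0)→5·0+2≡2=c; l(11)→5·11+2≡5=f; e(4)→5·4+2≡22=w (all mod 26).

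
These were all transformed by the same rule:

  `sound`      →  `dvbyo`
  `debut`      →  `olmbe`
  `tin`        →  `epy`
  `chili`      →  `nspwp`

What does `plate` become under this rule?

awhel

The shift depends on letter class: consonant s→d is +11, but vowel o→v is +7. Vowels shift forward by 7 and consonants shift forward by 11.
For plate: p(cons)+11=a, l(cons)+11=w, a(vowel)+7=h, t(cons)+11=e, e(vowel)+7=l.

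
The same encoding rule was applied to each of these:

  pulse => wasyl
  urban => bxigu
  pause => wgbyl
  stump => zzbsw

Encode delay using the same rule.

It's a Vigenère-style cipher with numeric key [7,6]: position i shifts by key[i mod 2].
For delay: d+7=k, e+6=k, l+7=s, a+6=g, y+7=f.

kksgf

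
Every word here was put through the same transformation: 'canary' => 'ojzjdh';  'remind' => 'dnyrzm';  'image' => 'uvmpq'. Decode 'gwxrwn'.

Shifts by position in canary: pos 0: c→o (+12), pos 1: a→j (+9), pos 2: n→z (+12), pos 3: a→j (+9) — repeating every 2. The shifts repeat in a cycle of length 2: positions 0,1,… shift by +12, +9, then the pattern repeats.
Decoding gwxrwn: g−12=u, w−9=n, x−12=l, r−9=i, w−12=k, n−9=e.

unlike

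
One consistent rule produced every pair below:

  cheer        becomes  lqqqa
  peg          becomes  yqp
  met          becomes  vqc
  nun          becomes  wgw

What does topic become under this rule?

The rule splits by letter class: vowels +12, consonants +9.
On topic: t(cons)+9=c, o(vowel)+12=a, p(cons)+9=y, i(vowel)+12=u, c(cons)+9=l.

cayul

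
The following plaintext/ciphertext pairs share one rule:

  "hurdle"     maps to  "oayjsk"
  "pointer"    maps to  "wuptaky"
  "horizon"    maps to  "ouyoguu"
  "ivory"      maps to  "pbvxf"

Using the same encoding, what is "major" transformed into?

tgquy

Shifts by position in hurdle: pos 0: h→o (+7), pos 1: u→a (+6), pos 2: r→y (+7), pos 3: d→j (+6) — repeating every 2. A repeating key of period 2 is used — shifts +7, +6 over and over.
On major: m+7=t, a+6=g, j+7=q, o+6=u, r+7=y.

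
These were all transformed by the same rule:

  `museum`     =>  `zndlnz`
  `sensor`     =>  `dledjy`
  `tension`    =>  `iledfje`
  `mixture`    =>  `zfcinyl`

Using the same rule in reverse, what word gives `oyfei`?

print

m(12)→z(25) and u(20)→n(13) fit y≡5x+17 (mod 26); the inverse of 5 mod 26 is 21. Each letter's alphabet position (a=0..z=25) is mapped through 5·x+17 mod 26 — an affine cipher.
Reversing it on oyfei: o(14)→21·(14−17)≡15=p; y(24)→21·(24−17)≡17=r; f(5)→21·(5−17)≡8=i; e(4)→21·(4−17)≡13=n; i(8)→21·(8−17)≡19=t (all mod 26).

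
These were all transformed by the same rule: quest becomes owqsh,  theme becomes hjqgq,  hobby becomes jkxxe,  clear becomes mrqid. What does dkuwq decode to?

rogue

q(16)→o(14) and u(20)→w(22) fit y≡15x+8 (mod 26); the inverse of 15 mod 26 is 7. Each letter's alphabet position (a=0..z=25) is mapped through 15·x+8 mod 26 — an affine cipher.
Decoding dkuwq: d(3)→7·(3−8)≡17=r; k(10)→7·(10−8)≡14=o; u(20)→7·(20−8)≡6=g; w(22)→7·(22−8)≡20=u; q(16)→7·(16−8)≡4=e (all mod 26).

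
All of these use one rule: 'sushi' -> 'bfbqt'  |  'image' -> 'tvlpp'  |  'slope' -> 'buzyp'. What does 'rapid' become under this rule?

The shift depends on letter class: consonant s→b is +9, but vowel u→f is +11. The rule splits by letter class: vowels +11, consonants +9.
Applying it to rapid: r(cons)+9=a, a(vowel)+11=l, p(cons)+9=y, i(vowel)+11=t, d(cons)+9=m.

alytm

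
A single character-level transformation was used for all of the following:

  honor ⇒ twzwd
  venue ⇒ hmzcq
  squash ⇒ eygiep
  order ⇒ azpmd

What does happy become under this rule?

tibxk

Shifts by position in honor: pos 0: h→t (+12), pos 1: o→w (+8), pos 2: n→z (+12), pos 3: o→w (+8) — repeating every 2. It's a Vigenère-style cipher with numeric key [12,8]: position i shifts by key[i mod 2].
On happy: h+12=t, a+8=i, p+12=b, p+8=x, y+12=k.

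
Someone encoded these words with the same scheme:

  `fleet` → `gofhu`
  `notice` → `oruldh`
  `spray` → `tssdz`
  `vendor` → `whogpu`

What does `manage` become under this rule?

ndodhh

Shifts by position in fleet: pos 0: f→g (+1), pos 1: l→o (+3), pos 2: e→f (+1), pos 3: e→h (+3) — repeating every 2. A repeating key of period 2 is used — shifts +1, +3 over and over.
Applying it to manage: m+1=n, a+3=d, n+1=o, a+3=d, g+1=h, e+3=h.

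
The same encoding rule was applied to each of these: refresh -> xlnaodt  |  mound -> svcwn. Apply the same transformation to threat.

In refresh: r→x is +6, e→l is +7, f→n is +8, r→a is +9 — the shift increases by 1 each position. Letter i (0-indexed) is shifted by i+6, so successive shifts are 6, 7, 8, ….
Applying it to threat: t+6=z, h+7=o, r+8=z, e+9=n, a+10=k, t+11=e.

zoznke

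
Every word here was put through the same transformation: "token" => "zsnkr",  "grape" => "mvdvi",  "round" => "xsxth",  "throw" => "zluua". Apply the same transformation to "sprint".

It's a Vigenère-style cipher with numeric key [6,4,3]: position i shifts by key[i mod 3].
Applying it to sprint: s+6=y, p+4=t, r+3=u, i+6=o, n+4=r, t+3=w.

ytuorw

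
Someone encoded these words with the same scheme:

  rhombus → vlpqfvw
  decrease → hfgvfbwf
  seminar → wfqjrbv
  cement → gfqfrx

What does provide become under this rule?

Vowels shift forward by 1 and consonants shift forward by 4.
On provide: p(cons)+4=t, r(cons)+4=v, o(vowel)+1=p, v(cons)+4=z, i(vowel)+1=j, d(cons)+4=h, e(vowel)+1=f.

tvpzjhf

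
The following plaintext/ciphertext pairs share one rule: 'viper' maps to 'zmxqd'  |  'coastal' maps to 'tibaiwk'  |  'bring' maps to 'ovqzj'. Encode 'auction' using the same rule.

vwqbkci

The word is reversed, then every letter is shifted forward by 8.
Applying it to auction: reverse → noitcua; then shift: n+8=v, o+8=w, i+8=q, t+8=b, c+8=k, u+8=c, a+8=i.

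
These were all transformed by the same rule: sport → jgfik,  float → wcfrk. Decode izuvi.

rider

Compare letters: s→j is +17, p→g is +17, o→f is +17 — a constant shift. It's a constant shift of +17 (ROT17).
Reversing it on izuvi: i−17=r, z−17=i, u−17=d, v−17=e, i−17=r.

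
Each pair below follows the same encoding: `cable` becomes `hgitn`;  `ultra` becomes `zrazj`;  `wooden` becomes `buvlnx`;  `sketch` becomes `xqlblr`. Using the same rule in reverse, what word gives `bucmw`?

woven

In cable: c→h is +5, a→g is +6, b→i is +7, l→t is +8 — the shift increases by 1 each position. The shift increases by 1 at each position, starting from +5: 5, 6, 7, ….
Decoding bucmw: b−5=w, u−6=o, c−7=v, m−8=e, w−9=n.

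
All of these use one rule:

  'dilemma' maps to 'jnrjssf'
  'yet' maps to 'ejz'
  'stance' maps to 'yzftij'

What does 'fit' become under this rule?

lnz

The shift depends on letter class: consonant d→j is +6, but vowel i→n is +5. Two shifts are in play — +5 for a/e/i/o/u, +6 for every other letter.
For fit: f(cons)+6=l, i(vowel)+5=n, t(cons)+6=z.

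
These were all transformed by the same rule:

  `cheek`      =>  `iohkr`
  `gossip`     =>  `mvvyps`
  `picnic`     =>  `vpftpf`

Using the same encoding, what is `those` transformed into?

zoryl

Shifts by position in cheek: pos 0: c→i (+6), pos 1: h→o (+7), pos 2: e→h (+3), pos 3: e→k (+6), pos 4: k→r (+7) — repeating every 3. The shifts repeat in a cycle of length 3: positions 0,1,… shift by +6, +7, +3, then the pattern repeats.
On those: t+6=z, h+7=o, o+3=r, s+6=y, e+7=l.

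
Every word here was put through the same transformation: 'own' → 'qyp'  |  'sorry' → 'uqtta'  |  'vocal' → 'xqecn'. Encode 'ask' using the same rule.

cum

Compare letters: o→q is +2, w→y is +2, n→p is +2 — a constant shift. Every letter moves 2 places later in the alphabet, wrapping around z→a.
On ask: a+2=c, s+2=u, k+2=m.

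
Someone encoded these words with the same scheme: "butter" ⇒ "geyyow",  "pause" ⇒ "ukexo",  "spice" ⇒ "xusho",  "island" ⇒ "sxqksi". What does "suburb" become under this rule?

Two shifts are in play — +10 for a/e/i/o/u, +5 for every other letter.
For suburb: s(cons)+5=x, u(vowel)+10=e, b(cons)+5=g, u(vowel)+10=e, r(cons)+5=w, b(cons)+5=g.

xegewg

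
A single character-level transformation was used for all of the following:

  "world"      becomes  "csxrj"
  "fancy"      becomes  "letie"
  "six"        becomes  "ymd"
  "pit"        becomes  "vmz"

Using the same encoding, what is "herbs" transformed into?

Vowels shift forward by 4 and consonants shift forward by 6.
Applying it to herbs: h(cons)+6=n, e(vowel)+4=i, r(cons)+6=x, b(cons)+6=h, s(cons)+6=y.

nixhy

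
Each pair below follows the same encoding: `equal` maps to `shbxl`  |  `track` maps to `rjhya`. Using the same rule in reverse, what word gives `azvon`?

ghost

Read the word backwards and shift each letter +7.
Undoing it on azvon: shift back: a−7=t, z−7=s, v−7=o, o−7=h, n−7=g → tsohg; then reverse → ghost.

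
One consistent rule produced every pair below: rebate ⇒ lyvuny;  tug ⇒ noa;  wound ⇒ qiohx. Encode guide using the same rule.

Compare letters: r→l is +20, e→y is +20, b→v is +20 — a constant shift. This is a Caesar cipher with shift 20.
Applying it to guide: g+20=a, u+20=o, i+20=c, d+20=x, e+20=y.

aocxy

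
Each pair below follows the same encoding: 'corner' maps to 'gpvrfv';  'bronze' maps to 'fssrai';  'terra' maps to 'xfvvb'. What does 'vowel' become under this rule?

zpaim

Shifts by position in corner: pos 0: c→g (+4), pos 1: o→p (+1), pos 2: r→v (+4), pos 3: n→r (+4), pos 4: e→f (+1), pos 5: r→v (+4) — repeating every 3. The shifts repeat in a cycle of length 3: positions 0,1,… shift by +4, +1, +4, then the pattern repeats.
On vowel: v+4=z, o+1=p, w+4=a, e+4=i, l+1=m.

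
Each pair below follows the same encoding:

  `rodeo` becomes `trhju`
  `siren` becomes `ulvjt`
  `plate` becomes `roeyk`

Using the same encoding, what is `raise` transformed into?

tdmxk

In rodeo: r→t is +2, o→r is +3, d→h is +4, e→j is +5 — the shift increases by 1 each position. The shift increases by 1 at each position, starting from +2: 2, 3, 4, ….
On raise: r+2=t, a+3=d, i+4=m, s+5=x, e+6=k.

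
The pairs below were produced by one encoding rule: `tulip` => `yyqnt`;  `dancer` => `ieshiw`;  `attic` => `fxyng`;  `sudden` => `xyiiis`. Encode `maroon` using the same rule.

The shifts repeat in a cycle of length 3: positions 0,1,… shift by +5, +4, +5, then the pattern repeats.
Applying it to maroon: m+5=r, a+4=e, r+5=w, o+5=t, o+4=s, n+5=s.

rewtss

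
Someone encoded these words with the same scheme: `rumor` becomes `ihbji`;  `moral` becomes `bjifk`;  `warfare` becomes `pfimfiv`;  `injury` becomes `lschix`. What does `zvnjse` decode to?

second

r(17)→i(8) and u(20)→h(7) fit y≡17x+5 (mod 26); the inverse of 17 mod 26 is 23. Each letter's alphabet position (a=0..z=25) is mapped through 17·x+5 mod 26 — an affine cipher.
Decoding zvnjse: z(25)→23·(25−5)≡18=s; v(21)→23·(21−5)≡4=e; n(13)→23·(13−5)≡2=c; j(9)→23·(9−5)≡14=o; s(18)→23·(18−5)≡13=n; e(4)→23·(4−5)≡3=d (all mod 26).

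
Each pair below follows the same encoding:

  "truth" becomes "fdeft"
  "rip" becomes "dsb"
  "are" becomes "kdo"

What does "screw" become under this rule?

The shift depends on letter class: consonant t→f is +12, but vowel u→e is +10. Vowels shift forward by 10 and consonants shift forward by 12.
On screw: s(cons)+12=e, c(cons)+12=o, r(cons)+12=d, e(vowel)+10=o, w(cons)+12=i.

eodoi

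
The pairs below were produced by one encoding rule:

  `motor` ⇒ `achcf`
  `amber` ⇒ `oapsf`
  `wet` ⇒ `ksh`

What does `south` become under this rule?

gcihv

Compare letters: m→a is +14, o→c is +14, t→h is +14 — a constant shift. It's a constant shift of +14 (ROT14).
For south: s+14=g, o+14=c, u+14=i, t+14=h, h+14=v.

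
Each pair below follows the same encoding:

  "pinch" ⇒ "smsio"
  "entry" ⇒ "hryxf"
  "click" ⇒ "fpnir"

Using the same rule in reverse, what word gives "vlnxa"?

In pinch: p→s is +3, i→m is +4, n→s is +5, c→i is +6 — the shift increases by 1 each position. Each letter shifts forward by (position + 3), i.e. 3, 4, 5, … — the shift grows by one for each successive letter.
Decoding vlnxa: v−3=s, l−4=h, n−5=i, x−6=r, a−7=t.

shirt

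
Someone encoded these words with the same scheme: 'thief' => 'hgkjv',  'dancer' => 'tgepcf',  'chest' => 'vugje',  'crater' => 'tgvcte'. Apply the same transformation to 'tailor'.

tqnkcv

The output letters match the input read backwards, each shifted +2: thief reversed is feiht. Read the word backwards and shift each letter +2.
Applying it to tailor: reverse → roliat; then shift: r+2=t, o+2=q, l+2=n, i+2=k, a+2=c, t+2=v.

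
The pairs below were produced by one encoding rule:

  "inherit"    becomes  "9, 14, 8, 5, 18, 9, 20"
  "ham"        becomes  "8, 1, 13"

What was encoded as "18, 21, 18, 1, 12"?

rural

i is letter #9 and maps to 9: an offset of 0. Letters become their 1-indexed alphabet positions: a=1 … z=26.
Decoding 18, 21, 18, 1, 12: 18=r, 21=u, 18=r, 1=a, 12=l.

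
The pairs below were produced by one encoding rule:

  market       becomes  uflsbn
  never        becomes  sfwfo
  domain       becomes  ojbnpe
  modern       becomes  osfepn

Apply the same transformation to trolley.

The output letters match the input read backwards, each shifted +1: market reversed is tekram. The word is reversed, then every letter is shifted forward by 1.
For trolley: reverse → yellort; then shift: y+1=z, e+1=f, l+1=m, l+1=m, o+1=p, r+1=s, t+1=u.

zfmmpsu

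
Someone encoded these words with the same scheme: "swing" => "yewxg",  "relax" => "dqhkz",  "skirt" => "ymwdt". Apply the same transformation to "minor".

cwxsd

s(18)→y(24) and w(22)→e(4) fit y≡21x+10 (mod 26); the inverse of 21 mod 26 is 5. Each letter's alphabet position (a=0..z=25) is mapped through 21·x+10 mod 26 — an affine cipher.
On minor: m(12)→21·12+10≡2=c; i(8)→21·8+10≡22=w; n(13)→21·13+10≡23=x; o(14)→21·14+10≡18=s; r(17)→21·17+10≡3=d (all mod 26).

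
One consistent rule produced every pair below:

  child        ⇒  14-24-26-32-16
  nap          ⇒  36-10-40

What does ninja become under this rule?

c(#3)→14 and h(#8)→24: differences scale by 2, so n = 2·pos + 8. Each letter becomes 2×(its alphabet position, a=1..z=26) + 8.
For ninja: n=14→36, i=9→26, n=14→36, j=10→28, a=1→10.

36-26-36-28-10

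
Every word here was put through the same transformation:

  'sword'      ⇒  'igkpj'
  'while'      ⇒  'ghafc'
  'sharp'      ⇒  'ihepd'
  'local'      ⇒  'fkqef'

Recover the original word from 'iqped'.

scrap

This is an affine cipher: with a=0,…,z=25, each position x becomes (19x+4) mod 26.
Undoing it on iqped: i(8)→11·(8−4)≡18=s; q(16)→11·(16−4)≡2=c; p(15)→11·(15−4)≡17=r; e(4)→11·(4−4)≡0=a; d(3)→11·(3−4)≡15=p (all mod 26).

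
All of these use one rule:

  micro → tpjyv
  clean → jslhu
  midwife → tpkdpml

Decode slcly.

lever

It's a constant shift of +7 (ROT7).
Reversing it on slcly: s−7=l, l−7=e, c−7=v, l−7=e, y−7=r.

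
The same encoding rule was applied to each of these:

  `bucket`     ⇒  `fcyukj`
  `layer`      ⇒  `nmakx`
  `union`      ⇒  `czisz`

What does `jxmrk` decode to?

trade

Treating letters as 0–25, the rule is x ↦ 19x + 12 (mod 26).
Decoding jxmrk: j(9)→11·(9−12)≡19=t; x(23)→11·(23−12)≡17=r; m(12)→11·(12−12)≡0=a; r(17)→11·(17−12)≡3=d; k(10)→11·(10−12)≡4=e (all mod 26).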